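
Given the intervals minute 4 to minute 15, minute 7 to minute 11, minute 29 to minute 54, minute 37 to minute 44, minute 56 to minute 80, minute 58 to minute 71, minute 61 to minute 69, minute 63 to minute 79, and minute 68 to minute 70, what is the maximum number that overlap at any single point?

5

At minute 68, 5 of the intervals are simultaneously active.
No point has more.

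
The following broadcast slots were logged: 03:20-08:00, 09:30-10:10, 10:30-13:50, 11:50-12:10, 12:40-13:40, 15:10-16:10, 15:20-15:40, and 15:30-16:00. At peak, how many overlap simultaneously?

At 15:30, 3 of the intervals are simultaneously active.
No point has more.

3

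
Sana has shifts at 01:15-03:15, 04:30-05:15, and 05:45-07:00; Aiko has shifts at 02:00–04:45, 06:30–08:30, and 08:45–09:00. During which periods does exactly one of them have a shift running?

Only in the first: 01:15–02:00, 04:45–05:15, 05:45–06:30.
Only in the second: 03:15–04:30, 07:00–08:30, 08:45–09:00.
Together these are the periods covered by exactly one.

01:15–02:00, 03:15–04:30, 04:45–05:15, 05:45–06:30, 07:00–08:30, 08:45–09:00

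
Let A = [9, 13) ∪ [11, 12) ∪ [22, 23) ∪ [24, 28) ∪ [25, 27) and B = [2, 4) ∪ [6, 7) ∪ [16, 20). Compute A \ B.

A, merged: [9, 13), [22, 23), [24, 28).
[9, 13): nothing removed.
[22, 23): nothing removed.
[24, 28): nothing removed.

[9, 13) ∪ [22, 23) ∪ [24, 28)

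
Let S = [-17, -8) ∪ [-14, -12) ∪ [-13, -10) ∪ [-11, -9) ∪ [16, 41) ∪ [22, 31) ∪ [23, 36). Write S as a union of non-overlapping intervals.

[-17, -8) ∪ [16, 41)

[-14, -12) overlaps/touches [-17, -8) → extend to [-17, -8).
[-13, -10) overlaps/touches [-17, -8) → extend to [-17, -8).
[-11, -9) overlaps/touches [-17, -8) → extend to [-17, -8).
[16, 41) is disjoint → start new block.
[22, 31) overlaps/touches [16, 41) → extend to [16, 41).
[23, 36) overlaps/touches [16, 41) → extend to [16, 41).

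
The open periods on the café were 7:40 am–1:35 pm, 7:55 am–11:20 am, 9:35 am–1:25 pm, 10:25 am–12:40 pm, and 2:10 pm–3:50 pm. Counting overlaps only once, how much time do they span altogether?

Merged: 7:40 am-1:35 pm, 2:10 pm-3:50 pm.
Lengths: 5 h 55 min + 1 h 40 min = 7 h 35 min.

7 h 35 min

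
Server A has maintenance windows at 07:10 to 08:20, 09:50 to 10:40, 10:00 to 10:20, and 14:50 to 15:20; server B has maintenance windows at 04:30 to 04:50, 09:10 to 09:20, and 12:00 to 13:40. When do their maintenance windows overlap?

none

First set merges to 07:10–08:20, 09:50–10:40, 14:50–15:20.
07:10–08:20 falls entirely outside B.
09:50–10:40 falls entirely outside B.
14:50–15:20 falls entirely outside B.
No overlap.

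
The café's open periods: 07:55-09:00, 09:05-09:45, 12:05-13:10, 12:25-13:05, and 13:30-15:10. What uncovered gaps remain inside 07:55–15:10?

09:00–09:05, 09:45–12:05, 13:10–13:30

Covered (merged): 07:55–09:00, 09:05–09:45, 12:05–13:10, 13:30–15:10.
Gaps within 07:55–15:10: 09:00–09:05, 09:45–12:05, 13:10–13:30.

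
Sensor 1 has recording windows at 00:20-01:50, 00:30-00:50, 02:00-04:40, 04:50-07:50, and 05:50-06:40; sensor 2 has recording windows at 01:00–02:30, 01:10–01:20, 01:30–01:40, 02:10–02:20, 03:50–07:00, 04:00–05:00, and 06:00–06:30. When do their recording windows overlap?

01:00-01:50, 02:00-02:30, 03:50-04:40, 04:50-07:00

Merge the first list: 00:20-01:50, 02:00-04:40, 04:50-07:50.
Merge the second list: 01:00-02:30, 03:50-07:00.
00:20-01:50 meets the second set on 01:00-01:50.
02:00-04:40 meets the second set on 02:00-02:30, 03:50-04:40.
04:50-07:50 meets the second set on 04:50-07:00.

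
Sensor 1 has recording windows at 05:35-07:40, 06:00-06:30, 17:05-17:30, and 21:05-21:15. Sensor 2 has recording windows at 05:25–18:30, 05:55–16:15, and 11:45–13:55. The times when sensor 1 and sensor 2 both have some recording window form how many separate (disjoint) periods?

2

First set merges to 05:35–07:40, 17:05–17:30, 21:05–21:15.
Second set merges to 05:25–18:30.
A ∩ B = 05:35–07:40, 17:05–17:30.
That is 2 disjoint pieces.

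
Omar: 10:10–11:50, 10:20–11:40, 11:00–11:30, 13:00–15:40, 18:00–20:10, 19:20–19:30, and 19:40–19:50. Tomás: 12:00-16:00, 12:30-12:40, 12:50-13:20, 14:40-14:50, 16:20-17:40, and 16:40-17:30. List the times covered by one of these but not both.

10:10-11:50, 12:00-13:00, 15:40-16:00, 16:20-17:40, 18:00-20:10

A, merged: 10:10-11:50, 13:00-15:40, 18:00-20:10.
B, merged: 12:00-16:00, 16:20-17:40.
Only in the first: 10:10-11:50, 18:00-20:10.
Only in the second: 12:00-13:00, 15:40-16:00, 16:20-17:40.
Together these are the periods covered by exactly one.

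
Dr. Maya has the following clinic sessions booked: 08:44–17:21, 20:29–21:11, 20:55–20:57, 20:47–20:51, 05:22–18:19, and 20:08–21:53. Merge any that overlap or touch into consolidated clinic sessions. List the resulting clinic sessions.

Sort by start: 05:22–18:19, 08:44–17:21, 20:08–21:53, 20:29–21:11, 20:47–20:51, 20:55–20:57.
08:44–17:21 overlaps/touches 05:22–18:19 → extend to 05:22–18:19.
20:08–21:53 is disjoint → start new block.
20:29–21:11 overlaps/touches 20:08–21:53 → extend to 20:08–21:53.
20:47–20:51 overlaps/touches 20:08–21:53 → extend to 20:08–21:53.
20:55–20:57 overlaps/touches 20:08–21:53 → extend to 20:08–21:53.

05:22–18:19, 20:08–21:53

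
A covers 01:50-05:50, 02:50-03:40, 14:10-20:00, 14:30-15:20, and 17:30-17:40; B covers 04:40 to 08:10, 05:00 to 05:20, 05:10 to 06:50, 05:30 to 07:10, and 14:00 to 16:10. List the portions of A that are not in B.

01:50–04:40, 16:10–20:00

First set merges to 01:50–05:50, 14:10–20:00.
Second set merges to 04:40–08:10, 14:00–16:10.
01:50–05:50 minus B → 01:50–04:40.
14:10–20:00 minus B → 16:10–20:00.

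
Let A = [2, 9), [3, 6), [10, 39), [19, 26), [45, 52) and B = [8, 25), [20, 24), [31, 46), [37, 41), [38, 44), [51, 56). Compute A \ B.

A, merged: [2, 9), [10, 39), [45, 52).
B, merged: [8, 25), [31, 46), [51, 56).
[2, 9) \ B = [2, 8).
[10, 39) \ B = [25, 31).
[45, 52) \ B = [46, 51).

[2, 8) ∪ [25, 31) ∪ [46, 51)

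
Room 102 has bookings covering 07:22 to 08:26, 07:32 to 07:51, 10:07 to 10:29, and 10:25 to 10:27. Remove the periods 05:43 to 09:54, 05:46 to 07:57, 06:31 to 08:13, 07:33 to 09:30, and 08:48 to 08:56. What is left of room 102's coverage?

First set merges to 07:22–08:26, 10:07–10:29.
Second set merges to 05:43–09:54.
07:22–08:26: fully covered by B → removed.
10:07–10:29: no B overlap → unchanged.

10:07–10:29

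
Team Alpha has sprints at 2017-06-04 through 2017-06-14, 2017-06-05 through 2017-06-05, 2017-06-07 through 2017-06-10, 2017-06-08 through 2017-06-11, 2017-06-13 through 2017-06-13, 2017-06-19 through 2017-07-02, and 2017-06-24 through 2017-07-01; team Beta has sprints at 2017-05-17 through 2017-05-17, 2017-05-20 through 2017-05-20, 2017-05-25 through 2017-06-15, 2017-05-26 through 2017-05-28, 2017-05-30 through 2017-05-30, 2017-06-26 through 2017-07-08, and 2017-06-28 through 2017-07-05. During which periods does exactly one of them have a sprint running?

First set merges to 2017-06-04 through 2017-06-14, 2017-06-19 through 2017-07-02.
Second set merges to 2017-05-17 through 2017-05-17, 2017-05-20 through 2017-05-20, 2017-05-25 through 2017-06-15, 2017-06-26 through 2017-07-08.
A \ B = 2017-06-19 through 2017-06-25.
B \ A = 2017-05-17 through 2017-05-17, 2017-05-20 through 2017-05-20, 2017-05-25 through 2017-06-03, 2017-06-15 through 2017-06-15, 2017-07-03 through 2017-07-08.
Union of the two gives the symmetric difference.

2017-05-17 through 2017-05-17, 2017-05-20 through 2017-05-20, 2017-05-25 through 2017-06-03, 2017-06-15 through 2017-06-15, 2017-06-19 through 2017-06-25, 2017-07-03 through 2017-07-08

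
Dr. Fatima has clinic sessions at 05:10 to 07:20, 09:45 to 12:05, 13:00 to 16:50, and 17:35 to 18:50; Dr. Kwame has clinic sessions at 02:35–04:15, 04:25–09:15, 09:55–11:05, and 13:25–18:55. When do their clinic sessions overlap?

05:10–07:20 meets the second set on 05:10–07:20.
09:45–12:05 meets the second set on 09:55–11:05.
13:00–16:50 meets the second set on 13:25–16:50.
17:35–18:50 meets the second set on 17:35–18:50.

05:10–07:20, 09:55–11:05, 13:25–16:50, 17:35–18:50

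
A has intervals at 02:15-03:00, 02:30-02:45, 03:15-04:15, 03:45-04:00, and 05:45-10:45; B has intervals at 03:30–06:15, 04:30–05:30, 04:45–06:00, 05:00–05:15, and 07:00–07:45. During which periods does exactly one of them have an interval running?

02:15–03:00, 03:15–03:30, 04:15–05:45, 06:15–07:00, 07:45–10:45

First set merges to 02:15–03:00, 03:15–04:15, 05:45–10:45.
Second set merges to 03:30–06:15, 07:00–07:45.
A but not B: 02:15–03:00, 03:15–03:30, 06:15–07:00, 07:45–10:45.
B but not A: 04:15–05:45.
Combining gives A △ B.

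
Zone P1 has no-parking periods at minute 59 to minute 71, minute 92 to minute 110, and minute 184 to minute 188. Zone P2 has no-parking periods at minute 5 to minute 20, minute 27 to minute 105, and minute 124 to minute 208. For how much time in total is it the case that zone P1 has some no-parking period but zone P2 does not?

5 minutes

A \ B = minute 105 to minute 110.
Total: 5 minutes.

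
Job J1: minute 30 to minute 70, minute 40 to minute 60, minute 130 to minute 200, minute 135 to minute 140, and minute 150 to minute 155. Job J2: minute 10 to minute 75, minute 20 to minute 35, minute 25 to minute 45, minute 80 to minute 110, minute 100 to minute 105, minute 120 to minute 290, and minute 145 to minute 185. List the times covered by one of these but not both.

minute 10 to minute 30, minute 70 to minute 75, minute 80 to minute 110, minute 120 to minute 130, minute 200 to minute 290

A, merged: minute 30 to minute 70, minute 130 to minute 200.
B, merged: minute 10 to minute 75, minute 80 to minute 110, minute 120 to minute 290.
A but not B: none.
B but not A: minute 10 to minute 30, minute 70 to minute 75, minute 80 to minute 110, minute 120 to minute 130, minute 200 to minute 290.
Combining gives A △ B.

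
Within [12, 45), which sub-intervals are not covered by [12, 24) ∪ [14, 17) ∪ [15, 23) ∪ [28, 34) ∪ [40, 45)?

Covered (merged): [12, 24), [28, 34), [40, 45).
Uncovered inside [12, 45): [24, 28), [34, 40).

[24, 28) ∪ [34, 40)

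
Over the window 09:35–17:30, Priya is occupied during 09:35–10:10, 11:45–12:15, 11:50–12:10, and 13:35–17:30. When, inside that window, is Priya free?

10:10-11:45, 12:15-13:35

After merging, the occupied span is 09:35-10:10, 11:45-12:15, 13:35-17:30.
Complement within 09:35-17:30: 10:10-11:45, 12:15-13:35.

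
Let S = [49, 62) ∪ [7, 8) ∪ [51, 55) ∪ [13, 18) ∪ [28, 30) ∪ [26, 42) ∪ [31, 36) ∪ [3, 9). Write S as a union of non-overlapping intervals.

Sort by start: [3, 9), [7, 8), [13, 18), [26, 42), [28, 30), [31, 36), [49, 62), [51, 55).
[7, 8) overlaps/touches [3, 9) → extend to [3, 9).
[13, 18) is disjoint → start new block.
[26, 42) is disjoint → start new block.
[28, 30) overlaps/touches [26, 42) → extend to [26, 42).
[31, 36) overlaps/touches [26, 42) → extend to [26, 42).
[49, 62) is disjoint → start new block.
[51, 55) overlaps/touches [49, 62) → extend to [49, 62).

[3, 9) ∪ [13, 18) ∪ [26, 42) ∪ [49, 62)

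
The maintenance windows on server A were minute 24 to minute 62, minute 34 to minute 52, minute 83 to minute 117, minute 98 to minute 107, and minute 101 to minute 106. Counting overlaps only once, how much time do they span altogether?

72 minutes

Merged: minute 24 to minute 62, minute 83 to minute 117.
Lengths: 38 minutes + 34 minutes = 72 minutes.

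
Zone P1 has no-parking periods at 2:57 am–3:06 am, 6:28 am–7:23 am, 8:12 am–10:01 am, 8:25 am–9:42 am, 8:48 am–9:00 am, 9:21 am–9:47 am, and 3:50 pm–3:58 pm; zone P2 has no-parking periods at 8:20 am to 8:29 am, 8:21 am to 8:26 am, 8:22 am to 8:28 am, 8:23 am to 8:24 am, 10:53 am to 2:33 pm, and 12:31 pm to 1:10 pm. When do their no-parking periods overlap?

8:20 am–8:29 am

First set merges to 2:57 am–3:06 am, 6:28 am–7:23 am, 8:12 am–10:01 am, 3:50 pm–3:58 pm.
Second set merges to 8:20 am–8:29 am, 10:53 am–2:33 pm.
2:57 am–3:06 am: no overlap with the second set.
6:28 am–7:23 am: no overlap with the second set.
8:12 am–10:01 am meets the second set on 8:20 am–8:29 am.
3:50 pm–3:58 pm: no overlap with the second set.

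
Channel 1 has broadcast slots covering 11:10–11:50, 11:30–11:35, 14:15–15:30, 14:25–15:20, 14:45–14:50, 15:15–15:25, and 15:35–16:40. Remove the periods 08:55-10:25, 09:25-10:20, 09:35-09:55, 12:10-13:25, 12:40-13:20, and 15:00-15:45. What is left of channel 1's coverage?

11:10-11:50, 14:15-15:00, 15:45-16:40

Merge the first list: 11:10-11:50, 14:15-15:30, 15:35-16:40.
Merge the second list: 08:55-10:25, 12:10-13:25, 15:00-15:45.
11:10-11:50: nothing removed.
14:15-15:30 \ B = 14:15-15:00.
15:35-16:40 \ B = 15:45-16:40.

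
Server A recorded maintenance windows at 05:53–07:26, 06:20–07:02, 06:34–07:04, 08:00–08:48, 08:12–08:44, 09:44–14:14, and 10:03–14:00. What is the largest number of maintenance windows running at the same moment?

At 06:34, 3 of the intervals are simultaneously active.
No point has more.

3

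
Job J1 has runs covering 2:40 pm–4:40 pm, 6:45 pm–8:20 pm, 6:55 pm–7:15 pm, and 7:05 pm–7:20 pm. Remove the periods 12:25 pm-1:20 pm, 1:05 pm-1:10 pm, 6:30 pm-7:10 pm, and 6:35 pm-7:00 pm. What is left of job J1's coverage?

2:40 pm-4:40 pm, 7:10 pm-8:20 pm

A, merged: 2:40 pm-4:40 pm, 6:45 pm-8:20 pm.
B, merged: 12:25 pm-1:20 pm, 6:30 pm-7:10 pm.
2:40 pm-4:40 pm is untouched.
6:45 pm-8:20 pm with B removed leaves 7:10 pm-8:20 pm.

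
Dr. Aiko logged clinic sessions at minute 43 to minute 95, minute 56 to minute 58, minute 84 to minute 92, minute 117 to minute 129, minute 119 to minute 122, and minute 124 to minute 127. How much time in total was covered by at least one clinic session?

Merged: minute 43 to minute 95, minute 117 to minute 129.
Lengths: 52 minutes + 12 minutes = 64 minutes.

64 minutes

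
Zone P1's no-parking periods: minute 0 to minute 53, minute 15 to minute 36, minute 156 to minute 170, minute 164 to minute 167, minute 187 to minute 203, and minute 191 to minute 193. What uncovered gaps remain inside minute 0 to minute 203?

minute 53 to minute 156, minute 170 to minute 187

Covered (merged): minute 0 to minute 53, minute 156 to minute 170, minute 187 to minute 203.
Complement within minute 0 to minute 203: minute 53 to minute 156, minute 170 to minute 187.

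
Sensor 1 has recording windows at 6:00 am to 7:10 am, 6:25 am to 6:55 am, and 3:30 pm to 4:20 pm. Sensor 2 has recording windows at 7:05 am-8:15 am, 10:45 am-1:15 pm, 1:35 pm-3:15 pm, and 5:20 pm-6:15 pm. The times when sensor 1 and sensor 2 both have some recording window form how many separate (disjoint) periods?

1

First set merges to 6:00 am-7:10 am, 3:30 pm-4:20 pm.
A ∩ B = 7:05 am-7:10 am.
That is 1 disjoint piece.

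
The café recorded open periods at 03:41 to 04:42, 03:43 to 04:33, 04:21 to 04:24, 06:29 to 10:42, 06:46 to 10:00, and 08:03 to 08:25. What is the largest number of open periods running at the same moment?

Sweep endpoints in order; track running count of active intervals.
Peak of 3 reached at 04:21.

3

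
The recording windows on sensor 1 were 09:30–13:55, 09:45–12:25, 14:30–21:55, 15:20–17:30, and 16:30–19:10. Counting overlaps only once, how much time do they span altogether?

11 h 50 min

Merged: 09:30–13:55, 14:30–21:55.
Lengths: 4 h 25 min + 7 h 25 min = 11 h 50 min.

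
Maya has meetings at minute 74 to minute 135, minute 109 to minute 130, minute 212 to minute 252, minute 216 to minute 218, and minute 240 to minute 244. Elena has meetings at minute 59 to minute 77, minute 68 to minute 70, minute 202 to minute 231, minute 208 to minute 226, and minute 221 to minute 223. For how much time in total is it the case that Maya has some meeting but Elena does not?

79 minutes

First set merges to minute 74 to minute 135, minute 212 to minute 252.
Second set merges to minute 59 to minute 77, minute 202 to minute 231.
A \ B = minute 77 to minute 135, minute 231 to minute 252.
Total: 58 minutes + 21 minutes = 79 minutes.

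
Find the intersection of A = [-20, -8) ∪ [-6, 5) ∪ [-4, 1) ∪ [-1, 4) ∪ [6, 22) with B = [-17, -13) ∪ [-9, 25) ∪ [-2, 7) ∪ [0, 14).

[-17, -13) ∪ [-9, -8) ∪ [-6, 5) ∪ [6, 22)

First set merges to [-20, -8), [-6, 5), [6, 22).
Second set merges to [-17, -13), [-9, 25).
[-20, -8) overlaps B on [-17, -13), [-9, -8).
[-6, 5) overlaps B on [-6, 5).
[6, 22) overlaps B on [6, 22).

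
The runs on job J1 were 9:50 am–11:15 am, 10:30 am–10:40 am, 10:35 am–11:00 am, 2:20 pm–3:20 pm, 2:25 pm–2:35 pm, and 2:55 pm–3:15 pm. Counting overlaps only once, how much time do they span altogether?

2 h 25 min

Merged: 9:50 am-11:15 am, 2:20 pm-3:20 pm.
Lengths: 1 h 25 min + 1 h = 2 h 25 min.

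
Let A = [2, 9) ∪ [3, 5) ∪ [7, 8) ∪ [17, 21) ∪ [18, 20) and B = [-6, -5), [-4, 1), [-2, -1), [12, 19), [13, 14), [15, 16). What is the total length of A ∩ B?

Merge the first list: [2, 9), [17, 21).
Merge the second list: [-6, -5), [-4, 1), [12, 19).
A ∩ B = [17, 19).
Total: 2.

2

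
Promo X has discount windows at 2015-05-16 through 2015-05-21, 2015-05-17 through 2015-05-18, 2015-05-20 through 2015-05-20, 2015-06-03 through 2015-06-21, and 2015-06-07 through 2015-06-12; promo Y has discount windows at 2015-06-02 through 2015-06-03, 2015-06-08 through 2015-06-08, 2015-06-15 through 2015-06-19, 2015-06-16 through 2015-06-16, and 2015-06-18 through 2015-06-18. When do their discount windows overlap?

2015-06-03 through 2015-06-03, 2015-06-08 through 2015-06-08, 2015-06-15 through 2015-06-19

First set merges to 2015-05-16 through 2015-05-21, 2015-06-03 through 2015-06-21.
Second set merges to 2015-06-02 through 2015-06-03, 2015-06-08 through 2015-06-08, 2015-06-15 through 2015-06-19.
2015-05-16 through 2015-05-21 meets no B interval.
2015-06-03 through 2015-06-21 ∩ B → 2015-06-03 through 2015-06-03, 2015-06-08 through 2015-06-08, 2015-06-15 through 2015-06-19.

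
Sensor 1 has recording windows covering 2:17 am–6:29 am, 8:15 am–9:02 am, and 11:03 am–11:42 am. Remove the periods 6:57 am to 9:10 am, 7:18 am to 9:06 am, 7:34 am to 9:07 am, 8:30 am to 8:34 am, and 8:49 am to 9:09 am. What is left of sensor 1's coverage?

2:17 am–6:29 am, 11:03 am–11:42 am

Second set merges to 6:57 am–9:10 am.
2:17 am–6:29 am: nothing removed.
8:15 am–9:02 am: entirely removed.
11:03 am–11:42 am: nothing removed.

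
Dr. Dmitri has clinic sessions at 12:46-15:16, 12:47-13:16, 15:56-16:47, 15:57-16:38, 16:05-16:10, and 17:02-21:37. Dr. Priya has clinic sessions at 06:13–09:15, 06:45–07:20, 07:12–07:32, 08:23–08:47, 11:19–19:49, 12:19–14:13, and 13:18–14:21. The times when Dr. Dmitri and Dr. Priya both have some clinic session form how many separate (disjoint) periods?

A, merged: 12:46-15:16, 15:56-16:47, 17:02-21:37.
B, merged: 06:13-09:15, 11:19-19:49.
A ∩ B = 12:46-15:16, 15:56-16:47, 17:02-19:49.
That is 3 disjoint pieces.

3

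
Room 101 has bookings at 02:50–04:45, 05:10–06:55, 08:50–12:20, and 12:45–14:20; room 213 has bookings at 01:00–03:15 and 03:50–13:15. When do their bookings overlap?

02:50–04:45 ∩ B → 02:50–03:15, 03:50–04:45.
05:10–06:55 ∩ B → 05:10–06:55.
08:50–12:20 ∩ B → 08:50–12:20.
12:45–14:20 ∩ B → 12:45–13:15.

02:50–03:15, 03:50–04:45, 05:10–06:55, 08:50–12:20, 12:45–13:15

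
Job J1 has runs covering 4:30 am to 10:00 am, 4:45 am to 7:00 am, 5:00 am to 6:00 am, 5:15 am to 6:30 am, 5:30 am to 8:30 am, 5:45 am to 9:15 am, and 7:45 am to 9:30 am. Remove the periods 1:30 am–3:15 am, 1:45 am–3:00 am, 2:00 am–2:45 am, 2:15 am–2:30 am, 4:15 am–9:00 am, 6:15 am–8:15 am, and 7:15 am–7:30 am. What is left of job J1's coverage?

9:00 am-10:00 am

Merge the first list: 4:30 am-10:00 am.
Merge the second list: 1:30 am-3:15 am, 4:15 am-9:00 am.
4:30 am-10:00 am minus B → 9:00 am-10:00 am.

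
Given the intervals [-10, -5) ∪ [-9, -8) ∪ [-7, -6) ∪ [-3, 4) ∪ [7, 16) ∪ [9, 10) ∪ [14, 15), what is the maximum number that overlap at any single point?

Walk the sorted start/end points keeping a running depth.
The depth first hits 2 at -9.

2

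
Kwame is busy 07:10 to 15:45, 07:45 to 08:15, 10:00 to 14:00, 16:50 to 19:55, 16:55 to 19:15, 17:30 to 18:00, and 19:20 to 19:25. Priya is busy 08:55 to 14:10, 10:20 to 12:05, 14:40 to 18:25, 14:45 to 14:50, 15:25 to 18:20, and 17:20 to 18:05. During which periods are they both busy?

Merge the first list: 07:10–15:45, 16:50–19:55.
Merge the second list: 08:55–14:10, 14:40–18:25.
07:10–15:45 ∩ B → 08:55–14:10, 14:40–15:45.
16:50–19:55 ∩ B → 16:50–18:25.

08:55–14:10, 14:40–15:45, 16:50–18:25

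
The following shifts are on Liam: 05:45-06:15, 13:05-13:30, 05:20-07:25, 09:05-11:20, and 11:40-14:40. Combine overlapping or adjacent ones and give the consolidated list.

05:20–07:25, 09:05–11:20, 11:40–14:40

Sort by start: 05:20–07:25, 05:45–06:15, 09:05–11:20, 11:40–14:40, 13:05–13:30.
05:45–06:15 overlaps/touches 05:20–07:25 → extend to 05:20–07:25.
09:05–11:20 is disjoint → start new block.
11:40–14:40 is disjoint → start new block.
13:05–13:30 overlaps/touches 11:40–14:40 → extend to 11:40–14:40.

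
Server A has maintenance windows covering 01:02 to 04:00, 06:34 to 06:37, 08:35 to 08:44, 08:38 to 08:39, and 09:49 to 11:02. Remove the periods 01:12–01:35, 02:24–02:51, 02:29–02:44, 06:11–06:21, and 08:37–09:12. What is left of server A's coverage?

01:02-01:12, 01:35-02:24, 02:51-04:00, 06:34-06:37, 08:35-08:37, 09:49-11:02

A, merged: 01:02-04:00, 06:34-06:37, 08:35-08:44, 09:49-11:02.
B, merged: 01:12-01:35, 02:24-02:51, 06:11-06:21, 08:37-09:12.
01:02-04:00 minus B → 01:02-01:12, 01:35-02:24, 02:51-04:00.
06:34-06:37: no B overlap → unchanged.
08:35-08:44 minus B → 08:35-08:37.
09:49-11:02: no B overlap → unchanged.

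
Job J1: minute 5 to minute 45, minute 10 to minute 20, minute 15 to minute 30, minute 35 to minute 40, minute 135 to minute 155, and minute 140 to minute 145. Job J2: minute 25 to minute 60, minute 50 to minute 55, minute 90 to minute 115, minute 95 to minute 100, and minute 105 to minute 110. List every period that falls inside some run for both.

minute 25 to minute 45

A, merged: minute 5 to minute 45, minute 135 to minute 155.
B, merged: minute 25 to minute 60, minute 90 to minute 115.
minute 5 to minute 45 meets the second set on minute 25 to minute 45.
minute 135 to minute 155: no overlap with the second set.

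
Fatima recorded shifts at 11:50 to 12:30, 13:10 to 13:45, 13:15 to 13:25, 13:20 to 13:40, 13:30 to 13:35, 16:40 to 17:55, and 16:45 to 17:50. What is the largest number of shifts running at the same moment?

Walk the sorted start/end points keeping a running depth.
The depth first hits 3 at 13:20.

3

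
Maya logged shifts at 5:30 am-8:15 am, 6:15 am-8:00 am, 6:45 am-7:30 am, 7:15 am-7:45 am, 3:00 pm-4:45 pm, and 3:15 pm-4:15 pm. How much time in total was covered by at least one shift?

Merged: 5:30 am-8:15 am, 3:00 pm-4:45 pm.
Lengths: 2 h 45 min + 1 h 45 min = 4 h 30 min.

4 h 30 min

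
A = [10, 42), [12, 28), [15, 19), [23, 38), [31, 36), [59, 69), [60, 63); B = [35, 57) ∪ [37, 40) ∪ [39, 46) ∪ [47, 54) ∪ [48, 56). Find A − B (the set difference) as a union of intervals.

First set merges to [10, 42), [59, 69).
Second set merges to [35, 57).
[10, 42) with B removed leaves [10, 35).
[59, 69) is untouched.

[10, 35) ∪ [59, 69)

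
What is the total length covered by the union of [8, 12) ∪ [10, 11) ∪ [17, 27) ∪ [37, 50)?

Merged: [8, 12), [17, 27), [37, 50).
Lengths: 4 + 10 + 13 = 27.

27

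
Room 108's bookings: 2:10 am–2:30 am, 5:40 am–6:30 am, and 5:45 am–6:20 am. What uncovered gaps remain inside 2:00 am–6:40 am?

2:00 am–2:10 am, 2:30 am–5:40 am, 6:30 am–6:40 am

After merging, the occupied span is 2:10 am–2:30 am, 5:40 am–6:30 am.
Uncovered inside 2:00 am–6:40 am: 2:00 am–2:10 am, 2:30 am–5:40 am, 6:30 am–6:40 am.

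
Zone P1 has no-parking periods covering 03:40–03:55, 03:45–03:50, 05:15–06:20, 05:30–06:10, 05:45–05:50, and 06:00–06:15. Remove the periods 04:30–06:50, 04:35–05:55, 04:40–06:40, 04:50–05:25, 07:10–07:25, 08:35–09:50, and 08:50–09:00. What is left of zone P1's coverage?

03:40–03:55

A, merged: 03:40–03:55, 05:15–06:20.
B, merged: 04:30–06:50, 07:10–07:25, 08:35–09:50.
03:40–03:55 is untouched.
05:15–06:20 lies entirely inside B → drops out.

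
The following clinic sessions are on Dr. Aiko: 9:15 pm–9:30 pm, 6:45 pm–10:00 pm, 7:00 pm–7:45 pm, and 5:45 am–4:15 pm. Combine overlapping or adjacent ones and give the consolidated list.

5:45 am-4:15 pm, 6:45 pm-10:00 pm

Sort by start: 5:45 am-4:15 pm, 6:45 pm-10:00 pm, 7:00 pm-7:45 pm, 9:15 pm-9:30 pm.
6:45 pm-10:00 pm is disjoint → start new block.
7:00 pm-7:45 pm overlaps/touches 6:45 pm-10:00 pm → extend to 6:45 pm-10:00 pm.
9:15 pm-9:30 pm overlaps/touches 6:45 pm-10:00 pm → extend to 6:45 pm-10:00 pm.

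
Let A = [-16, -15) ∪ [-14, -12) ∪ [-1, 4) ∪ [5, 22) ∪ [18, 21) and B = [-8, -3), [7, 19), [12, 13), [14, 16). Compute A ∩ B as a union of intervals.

[7, 19)

First set merges to [-16, -15), [-14, -12), [-1, 4), [5, 22).
Second set merges to [-8, -3), [7, 19).
[-16, -15) meets no B interval.
[-14, -12) meets no B interval.
[-1, 4) meets no B interval.
[5, 22) ∩ B → [7, 19).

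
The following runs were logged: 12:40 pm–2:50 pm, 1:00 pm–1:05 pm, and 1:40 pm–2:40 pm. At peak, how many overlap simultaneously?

Sweep endpoints in order; track running count of active intervals.
Peak of 2 reached at 1:00 pm.

2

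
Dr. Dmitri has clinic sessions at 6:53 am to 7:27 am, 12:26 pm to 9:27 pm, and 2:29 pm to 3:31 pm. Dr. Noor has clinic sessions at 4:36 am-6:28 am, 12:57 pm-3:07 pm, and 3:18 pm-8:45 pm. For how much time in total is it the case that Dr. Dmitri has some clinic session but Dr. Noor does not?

First set merges to 6:53 am–7:27 am, 12:26 pm–9:27 pm.
A \ B = 6:53 am–7:27 am, 12:26 pm–12:57 pm, 3:07 pm–3:18 pm, 8:45 pm–9:27 pm.
Total: 34 min + 31 min + 11 min + 42 min = 1 h 58 min.

1 h 58 min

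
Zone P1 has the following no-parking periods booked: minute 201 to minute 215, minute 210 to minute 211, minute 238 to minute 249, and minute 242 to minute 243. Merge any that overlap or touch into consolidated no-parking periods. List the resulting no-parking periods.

minute 201 to minute 215, minute 238 to minute 249

minute 210 to minute 211 overlaps/touches minute 201 to minute 215 → extend to minute 201 to minute 215.
minute 238 to minute 249 is disjoint → start new block.
minute 242 to minute 243 overlaps/touches minute 238 to minute 249 → extend to minute 238 to minute 249.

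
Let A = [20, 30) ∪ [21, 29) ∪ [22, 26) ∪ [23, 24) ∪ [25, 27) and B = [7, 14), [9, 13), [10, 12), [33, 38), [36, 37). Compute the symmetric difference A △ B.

A, merged: [20, 30).
B, merged: [7, 14), [33, 38).
Only in the first: [20, 30).
Only in the second: [7, 14), [33, 38).
Together these are the periods covered by exactly one.

[7, 14) ∪ [20, 30) ∪ [33, 38)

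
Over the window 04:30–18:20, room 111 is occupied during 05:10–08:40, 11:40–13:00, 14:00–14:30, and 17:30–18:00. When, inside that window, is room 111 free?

04:30–05:10, 08:40–11:40, 13:00–14:00, 14:30–17:30, 18:00–18:20

Covered (merged): 05:10–08:40, 11:40–13:00, 14:00–14:30, 17:30–18:00.
Gaps within 04:30–18:20: 04:30–05:10, 08:40–11:40, 13:00–14:00, 14:30–17:30, 18:00–18:20.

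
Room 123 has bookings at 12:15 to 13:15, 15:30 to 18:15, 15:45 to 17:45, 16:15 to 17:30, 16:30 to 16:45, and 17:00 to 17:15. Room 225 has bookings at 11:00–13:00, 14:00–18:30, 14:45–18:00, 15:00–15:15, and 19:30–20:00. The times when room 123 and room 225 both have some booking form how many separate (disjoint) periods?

2

Merge the first list: 12:15–13:15, 15:30–18:15.
Merge the second list: 11:00–13:00, 14:00–18:30, 19:30–20:00.
A ∩ B = 12:15–13:00, 15:30–18:15.
That is 2 disjoint pieces.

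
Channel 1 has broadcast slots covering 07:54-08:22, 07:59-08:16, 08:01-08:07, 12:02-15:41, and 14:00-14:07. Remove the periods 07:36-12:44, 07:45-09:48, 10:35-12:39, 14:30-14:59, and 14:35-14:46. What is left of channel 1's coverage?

Merge the first list: 07:54-08:22, 12:02-15:41.
Merge the second list: 07:36-12:44, 14:30-14:59.
07:54-08:22: fully covered by B → removed.
12:02-15:41 minus B → 12:44-14:30, 14:59-15:41.

12:44-14:30, 14:59-15:41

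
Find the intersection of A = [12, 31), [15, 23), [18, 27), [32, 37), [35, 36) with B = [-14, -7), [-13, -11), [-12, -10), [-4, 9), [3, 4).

none

First set merges to [12, 31), [32, 37).
Second set merges to [-14, -7), [-4, 9).
[12, 31) falls entirely outside B.
[32, 37) falls entirely outside B.
No overlap.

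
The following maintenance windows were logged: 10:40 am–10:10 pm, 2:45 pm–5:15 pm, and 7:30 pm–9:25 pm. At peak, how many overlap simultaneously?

Walk the sorted start/end points keeping a running depth.
The depth first hits 2 at 2:45 pm.

2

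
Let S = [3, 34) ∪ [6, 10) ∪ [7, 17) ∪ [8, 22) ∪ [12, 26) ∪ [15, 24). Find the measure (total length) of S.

Merged: [3, 34).
Length: 31.

31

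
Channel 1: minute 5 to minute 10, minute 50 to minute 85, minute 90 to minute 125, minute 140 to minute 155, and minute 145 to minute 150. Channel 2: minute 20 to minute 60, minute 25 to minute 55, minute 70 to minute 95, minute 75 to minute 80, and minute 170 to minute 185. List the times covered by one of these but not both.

First set merges to minute 5 to minute 10, minute 50 to minute 85, minute 90 to minute 125, minute 140 to minute 155.
Second set merges to minute 20 to minute 60, minute 70 to minute 95, minute 170 to minute 185.
A but not B: minute 5 to minute 10, minute 60 to minute 70, minute 95 to minute 125, minute 140 to minute 155.
B but not A: minute 20 to minute 50, minute 85 to minute 90, minute 170 to minute 185.
Combining gives A △ B.

minute 5 to minute 10, minute 20 to minute 50, minute 60 to minute 70, minute 85 to minute 90, minute 95 to minute 125, minute 140 to minute 155, minute 170 to minute 185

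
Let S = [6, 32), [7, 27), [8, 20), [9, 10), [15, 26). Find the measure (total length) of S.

26

Merged: [6, 32).
Length: 26.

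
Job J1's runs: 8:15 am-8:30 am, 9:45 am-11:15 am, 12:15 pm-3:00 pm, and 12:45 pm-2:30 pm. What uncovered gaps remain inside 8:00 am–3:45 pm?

Covered (merged): 8:15 am–8:30 am, 9:45 am–11:15 am, 12:15 pm–3:00 pm.
Complement within 8:00 am–3:45 pm: 8:00 am–8:15 am, 8:30 am–9:45 am, 11:15 am–12:15 pm, 3:00 pm–3:45 pm.

8:00 am–8:15 am, 8:30 am–9:45 am, 11:15 am–12:15 pm, 3:00 pm–3:45 pm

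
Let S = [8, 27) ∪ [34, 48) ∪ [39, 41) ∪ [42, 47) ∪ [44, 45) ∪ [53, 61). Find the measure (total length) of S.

41

Merged: [8, 27), [34, 48), [53, 61).
Lengths: 19 + 14 + 8 = 41.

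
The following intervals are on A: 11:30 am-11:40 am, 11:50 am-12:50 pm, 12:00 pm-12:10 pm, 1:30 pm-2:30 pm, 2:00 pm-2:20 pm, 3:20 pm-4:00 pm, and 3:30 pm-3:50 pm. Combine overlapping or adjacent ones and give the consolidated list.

11:50 am–12:50 pm is disjoint → start new block.
12:00 pm–12:10 pm overlaps/touches 11:50 am–12:50 pm → extend to 11:50 am–12:50 pm.
1:30 pm–2:30 pm is disjoint → start new block.
2:00 pm–2:20 pm overlaps/touches 1:30 pm–2:30 pm → extend to 1:30 pm–2:30 pm.
3:20 pm–4:00 pm is disjoint → start new block.
3:30 pm–3:50 pm overlaps/touches 3:20 pm–4:00 pm → extend to 3:20 pm–4:00 pm.

11:30 am–11:40 am, 11:50 am–12:50 pm, 1:30 pm–2:30 pm, 3:20 pm–4:00 pm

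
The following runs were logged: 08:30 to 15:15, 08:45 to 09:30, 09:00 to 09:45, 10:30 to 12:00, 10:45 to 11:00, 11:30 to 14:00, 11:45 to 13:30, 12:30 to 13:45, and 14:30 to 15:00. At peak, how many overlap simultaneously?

4

Sweep endpoints in order; track running count of active intervals.
Peak of 4 reached at 11:45.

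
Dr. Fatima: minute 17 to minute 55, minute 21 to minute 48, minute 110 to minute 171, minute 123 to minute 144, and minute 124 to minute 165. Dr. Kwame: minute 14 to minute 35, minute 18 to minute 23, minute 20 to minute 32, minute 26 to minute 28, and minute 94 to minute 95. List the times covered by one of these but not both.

First set merges to minute 17 to minute 55, minute 110 to minute 171.
Second set merges to minute 14 to minute 35, minute 94 to minute 95.
A but not B: minute 35 to minute 55, minute 110 to minute 171.
B but not A: minute 14 to minute 17, minute 94 to minute 95.
Combining gives A △ B.

minute 14 to minute 17, minute 35 to minute 55, minute 94 to minute 95, minute 110 to minute 171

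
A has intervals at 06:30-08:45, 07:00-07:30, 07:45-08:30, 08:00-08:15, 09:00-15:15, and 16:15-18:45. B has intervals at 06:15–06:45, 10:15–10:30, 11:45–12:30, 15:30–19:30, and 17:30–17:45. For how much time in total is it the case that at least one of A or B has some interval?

Merge the first list: 06:30–08:45, 09:00–15:15, 16:15–18:45.
Merge the second list: 06:15–06:45, 10:15–10:30, 11:45–12:30, 15:30–19:30.
A ∪ B = 06:15–08:45, 09:00–15:15, 15:30–19:30.
Total: 2 h 30 min + 6 h 15 min + 4 h = 12 h 45 min.

12 h 45 min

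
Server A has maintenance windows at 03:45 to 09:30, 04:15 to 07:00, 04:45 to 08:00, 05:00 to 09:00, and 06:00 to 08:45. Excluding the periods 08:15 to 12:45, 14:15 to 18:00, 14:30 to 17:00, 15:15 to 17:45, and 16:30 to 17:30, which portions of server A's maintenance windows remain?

03:45-08:15

Merge the first list: 03:45-09:30.
Merge the second list: 08:15-12:45, 14:15-18:00.
03:45-09:30 with B removed leaves 03:45-08:15.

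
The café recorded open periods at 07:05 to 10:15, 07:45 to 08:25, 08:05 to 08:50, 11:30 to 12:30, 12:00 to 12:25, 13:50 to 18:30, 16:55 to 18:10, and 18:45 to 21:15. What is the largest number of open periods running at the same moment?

Walk the sorted start/end points keeping a running depth.
The depth first hits 3 at 08:05.

3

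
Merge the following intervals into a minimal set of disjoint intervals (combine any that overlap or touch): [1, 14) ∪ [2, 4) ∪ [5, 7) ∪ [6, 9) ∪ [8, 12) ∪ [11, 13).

[1, 14)

[2, 4) overlaps/touches [1, 14) → extend to [1, 14).
[5, 7) overlaps/touches [1, 14) → extend to [1, 14).
[6, 9) overlaps/touches [1, 14) → extend to [1, 14).
[8, 12) overlaps/touches [1, 14) → extend to [1, 14).
[11, 13) overlaps/touches [1, 14) → extend to [1, 14).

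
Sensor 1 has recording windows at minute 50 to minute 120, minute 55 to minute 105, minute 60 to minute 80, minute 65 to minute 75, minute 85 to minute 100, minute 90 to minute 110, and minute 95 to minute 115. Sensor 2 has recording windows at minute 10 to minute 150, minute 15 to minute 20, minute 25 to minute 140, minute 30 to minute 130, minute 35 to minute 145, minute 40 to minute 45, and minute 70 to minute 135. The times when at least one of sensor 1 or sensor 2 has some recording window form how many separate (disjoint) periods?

1

A, merged: minute 50 to minute 120.
B, merged: minute 10 to minute 150.
A ∪ B = minute 10 to minute 150.
That is 1 disjoint piece.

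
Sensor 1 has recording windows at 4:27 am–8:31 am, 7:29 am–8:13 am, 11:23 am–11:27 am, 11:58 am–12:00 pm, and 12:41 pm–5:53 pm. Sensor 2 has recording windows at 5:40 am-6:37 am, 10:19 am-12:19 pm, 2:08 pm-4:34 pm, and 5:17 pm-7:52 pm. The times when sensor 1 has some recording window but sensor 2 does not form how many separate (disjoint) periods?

4

Merge the first list: 4:27 am-8:31 am, 11:23 am-11:27 am, 11:58 am-12:00 pm, 12:41 pm-5:53 pm.
A \ B = 4:27 am-5:40 am, 6:37 am-8:31 am, 12:41 pm-2:08 pm, 4:34 pm-5:17 pm.
That is 4 disjoint pieces.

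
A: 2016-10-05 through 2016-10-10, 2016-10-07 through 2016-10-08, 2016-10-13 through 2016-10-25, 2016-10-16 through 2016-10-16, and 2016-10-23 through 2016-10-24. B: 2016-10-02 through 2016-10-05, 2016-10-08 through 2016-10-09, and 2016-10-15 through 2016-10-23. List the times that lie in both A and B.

A, merged: 2016-10-05 through 2016-10-10, 2016-10-13 through 2016-10-25.
2016-10-05 through 2016-10-10 ∩ B → 2016-10-05 through 2016-10-05, 2016-10-08 through 2016-10-09.
2016-10-13 through 2016-10-25 ∩ B → 2016-10-15 through 2016-10-23.

2016-10-05 through 2016-10-05, 2016-10-08 through 2016-10-09, 2016-10-15 through 2016-10-23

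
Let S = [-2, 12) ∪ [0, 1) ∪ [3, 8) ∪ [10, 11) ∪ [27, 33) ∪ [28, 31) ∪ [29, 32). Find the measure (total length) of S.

20

Merged: [-2, 12), [27, 33).
Lengths: 14 + 6 = 20.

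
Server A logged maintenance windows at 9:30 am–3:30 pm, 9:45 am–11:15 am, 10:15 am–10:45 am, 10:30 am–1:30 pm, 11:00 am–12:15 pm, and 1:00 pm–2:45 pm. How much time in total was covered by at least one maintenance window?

6 h

Merged: 9:30 am–3:30 pm.
Length: 6 h.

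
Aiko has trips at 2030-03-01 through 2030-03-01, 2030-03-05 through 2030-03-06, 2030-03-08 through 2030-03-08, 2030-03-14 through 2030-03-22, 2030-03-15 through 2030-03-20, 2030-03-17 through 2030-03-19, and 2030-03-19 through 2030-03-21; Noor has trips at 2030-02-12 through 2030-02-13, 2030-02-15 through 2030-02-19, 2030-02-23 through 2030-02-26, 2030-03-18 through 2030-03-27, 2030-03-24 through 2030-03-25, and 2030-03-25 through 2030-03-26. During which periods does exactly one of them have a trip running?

First set merges to 2030-03-01 through 2030-03-01, 2030-03-05 through 2030-03-06, 2030-03-08 through 2030-03-08, 2030-03-14 through 2030-03-22.
Second set merges to 2030-02-12 through 2030-02-13, 2030-02-15 through 2030-02-19, 2030-02-23 through 2030-02-26, 2030-03-18 through 2030-03-27.
A but not B: 2030-03-01 through 2030-03-01, 2030-03-05 through 2030-03-06, 2030-03-08 through 2030-03-08, 2030-03-14 through 2030-03-17.
B but not A: 2030-02-12 through 2030-02-13, 2030-02-15 through 2030-02-19, 2030-02-23 through 2030-02-26, 2030-03-23 through 2030-03-27.
Combining gives A △ B.

2030-02-12 through 2030-02-13, 2030-02-15 through 2030-02-19, 2030-02-23 through 2030-02-26, 2030-03-01 through 2030-03-01, 2030-03-05 through 2030-03-06, 2030-03-08 through 2030-03-08, 2030-03-14 through 2030-03-17, 2030-03-23 through 2030-03-27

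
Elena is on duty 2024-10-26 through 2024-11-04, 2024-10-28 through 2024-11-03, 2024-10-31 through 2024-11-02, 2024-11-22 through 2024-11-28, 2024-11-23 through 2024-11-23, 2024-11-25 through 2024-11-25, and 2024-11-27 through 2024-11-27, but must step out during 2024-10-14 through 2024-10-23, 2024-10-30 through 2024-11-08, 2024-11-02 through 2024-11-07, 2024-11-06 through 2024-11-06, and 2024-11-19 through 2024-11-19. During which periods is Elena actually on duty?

A, merged: 2024-10-26 through 2024-11-04, 2024-11-22 through 2024-11-28.
B, merged: 2024-10-14 through 2024-10-23, 2024-10-30 through 2024-11-08, 2024-11-19 through 2024-11-19.
2024-10-26 through 2024-11-04 minus B → 2024-10-26 through 2024-10-29.
2024-11-22 through 2024-11-28: no B overlap → unchanged.

2024-10-26 through 2024-10-29, 2024-11-22 through 2024-11-28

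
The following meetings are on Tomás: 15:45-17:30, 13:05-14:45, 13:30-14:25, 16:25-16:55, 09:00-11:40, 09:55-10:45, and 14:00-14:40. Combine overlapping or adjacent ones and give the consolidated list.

09:00–11:40, 13:05–14:45, 15:45–17:30

Sort by start: 09:00–11:40, 09:55–10:45, 13:05–14:45, 13:30–14:25, 14:00–14:40, 15:45–17:30, 16:25–16:55.
09:55–10:45 overlaps/touches 09:00–11:40 → extend to 09:00–11:40.
13:05–14:45 is disjoint → start new block.
13:30–14:25 overlaps/touches 13:05–14:45 → extend to 13:05–14:45.
14:00–14:40 overlaps/touches 13:05–14:45 → extend to 13:05–14:45.
15:45–17:30 is disjoint → start new block.
16:25–16:55 overlaps/touches 15:45–17:30 → extend to 15:45–17:30.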